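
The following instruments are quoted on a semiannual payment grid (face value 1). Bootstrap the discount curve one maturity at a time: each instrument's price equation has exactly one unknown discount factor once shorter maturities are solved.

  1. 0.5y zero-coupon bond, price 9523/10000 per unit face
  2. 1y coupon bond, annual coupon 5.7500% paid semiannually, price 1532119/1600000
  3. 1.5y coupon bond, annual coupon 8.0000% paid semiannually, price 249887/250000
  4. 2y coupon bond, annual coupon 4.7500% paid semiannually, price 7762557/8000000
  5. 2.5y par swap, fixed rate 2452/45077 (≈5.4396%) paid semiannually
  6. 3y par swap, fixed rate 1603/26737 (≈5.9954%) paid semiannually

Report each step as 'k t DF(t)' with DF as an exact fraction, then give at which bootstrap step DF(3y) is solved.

step 1 [0.5y] zero: DF = P = 9523/10000 ≈ 0.952300
step 2 [1y] bond c/2=23/800: DF=(1532119/1600000 − 23/800·(0.952300))/(1+23/800) = 4521/5000 ≈ 0.904200
step 3 [1.5y] bond c/2=1/25: DF=(249887/250000 − 1/25·(0.952300+0.904200))/(1+1/25) = 8897/10000 ≈ 0.889700
step 4 [2y] bond c/2=19/800: DF=(7762557/8000000 − 19/800·(0.952300+0.904200+0.889700))/(1+19/800) = 8841/10000 ≈ 0.884100
step 5 [2.5y] swap r/2=1226/45077: DF=(1 − 1226/45077·(0.952300+0.904200+0.889700+0.884100))/(1+1226/45077) = 4387/5000 ≈ 0.877400
step 6 [3y] swap r/2=1603/53474: DF=(1 − 1603/53474·(0.952300+0.904200+0.889700+0.884100+0.877400))/(1+1603/53474) = 8397/10000 ≈ 0.839700

1 1/2 9523/10000
2 1 4521/5000
3 3/2 8897/10000
4 2 8841/10000
5 5/2 4387/5000
6 3 8397/10000
DF(3y) is solved at step 6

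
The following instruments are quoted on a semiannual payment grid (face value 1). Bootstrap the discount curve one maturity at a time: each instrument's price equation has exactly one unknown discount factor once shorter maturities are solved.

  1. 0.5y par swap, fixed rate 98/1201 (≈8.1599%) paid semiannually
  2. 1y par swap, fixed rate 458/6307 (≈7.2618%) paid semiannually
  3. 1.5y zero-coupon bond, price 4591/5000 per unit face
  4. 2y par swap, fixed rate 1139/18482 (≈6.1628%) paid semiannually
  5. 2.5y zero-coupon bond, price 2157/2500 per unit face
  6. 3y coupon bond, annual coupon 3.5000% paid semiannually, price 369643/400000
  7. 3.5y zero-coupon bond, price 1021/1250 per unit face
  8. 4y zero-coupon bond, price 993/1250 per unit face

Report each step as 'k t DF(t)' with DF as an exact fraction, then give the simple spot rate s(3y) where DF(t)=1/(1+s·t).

1 1/2 1201/1250
2 1 9313/10000
3 3/2 4591/5000
4 2 8861/10000
5 5/2 2157/2500
6 3 4149/5000
7 7/2 1021/1250
8 4 993/1250
s(3y) = (1/(4149/5000) − 1)/(3) = 851/12447 ≈ 6.8370%

step 1 [0.5y] swap r/2=49/1201: DF=(1 − 49/1201·(0))/(1+49/1201) = 1201/1250 ≈ 0.960800
step 2 [1y] swap r/2=229/6307: DF=(1 − 229/6307·(0.960800))/(1+229/6307) = 9313/10000 ≈ 0.931300
step 3 [1.5y] zero: DF = P = 4591/5000 ≈ 0.918200
step 4 [2y] swap r/2=1139/36964: DF=(1 − 1139/36964·(0.960800+0.931300+0.918200))/(1+1139/36964) = 8861/10000 ≈ 0.886100
step 5 [2.5y] zero: DF = P = 2157/2500 ≈ 0.862800
step 6 [3y] bond c/2=7/400: DF=(369643/400000 − 7/400·(0.960800+0.931300+0.918200+0.886100+0.862800))/(1+7/400) = 4149/5000 ≈ 0.829800
step 7 [3.5y] zero: DF = P = 1021/1250 ≈ 0.816800
step 8 [4y] zero: DF = P = 993/1250 ≈ 0.794400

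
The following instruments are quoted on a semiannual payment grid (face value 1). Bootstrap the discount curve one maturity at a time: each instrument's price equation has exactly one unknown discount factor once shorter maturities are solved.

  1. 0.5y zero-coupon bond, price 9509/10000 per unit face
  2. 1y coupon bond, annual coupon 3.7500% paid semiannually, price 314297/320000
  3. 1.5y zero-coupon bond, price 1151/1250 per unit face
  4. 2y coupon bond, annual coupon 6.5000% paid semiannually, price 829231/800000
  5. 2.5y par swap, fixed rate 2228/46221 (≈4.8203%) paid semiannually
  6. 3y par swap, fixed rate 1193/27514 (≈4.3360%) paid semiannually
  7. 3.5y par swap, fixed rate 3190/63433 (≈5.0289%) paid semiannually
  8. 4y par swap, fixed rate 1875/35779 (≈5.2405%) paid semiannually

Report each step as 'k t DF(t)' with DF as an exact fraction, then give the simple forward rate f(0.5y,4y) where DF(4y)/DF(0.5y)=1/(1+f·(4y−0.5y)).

1 1/2 9509/10000
2 1 4733/5000
3 3/2 1151/1250
4 2 572/625
5 5/2 4443/5000
6 3 8807/10000
7 7/2 1681/2000
8 4 13/16
f(0.5y,4y) = ((9509/10000)/(13/16) − 1)/(7/2) = 2768/56875 ≈ 4.8668%

step 1 [0.5y] zero: DF = P = 9509/10000 ≈ 0.950900
step 2 [1y] bond c/2=3/160: DF=(314297/320000 − 3/160·(0.950900))/(1+3/160) = 4733/5000 ≈ 0.946600
step 3 [1.5y] zero: DF = P = 1151/1250 ≈ 0.920800
step 4 [2y] bond c/2=13/400: DF=(829231/800000 − 13/400·(0.950900+0.946600+0.920800))/(1+13/400) = 572/625 ≈ 0.915200
step 5 [2.5y] swap r/2=1114/46221: DF=(1 − 1114/46221·(0.950900+0.946600+0.920800+0.915200))/(1+1114/46221) = 4443/5000 ≈ 0.888600
step 6 [3y] swap r/2=1193/55028: DF=(1 − 1193/55028·(0.950900+0.946600+0.920800+0.915200+0.888600))/(1+1193/55028) = 8807/10000 ≈ 0.880700
step 7 [3.5y] swap r/2=1595/63433: DF=(1 − 1595/63433·(0.950900+0.946600+0.920800+0.915200+0.888600+0.880700))/(1+1595/63433) = 1681/2000 ≈ 0.840500
step 8 [4y] swap r/2=1875/71558: DF=(1 − 1875/71558·(0.950900+0.946600+0.920800+0.915200+0.888600+0.880700+0.840500))/(1+1875/71558) = 13/16 ≈ 0.812500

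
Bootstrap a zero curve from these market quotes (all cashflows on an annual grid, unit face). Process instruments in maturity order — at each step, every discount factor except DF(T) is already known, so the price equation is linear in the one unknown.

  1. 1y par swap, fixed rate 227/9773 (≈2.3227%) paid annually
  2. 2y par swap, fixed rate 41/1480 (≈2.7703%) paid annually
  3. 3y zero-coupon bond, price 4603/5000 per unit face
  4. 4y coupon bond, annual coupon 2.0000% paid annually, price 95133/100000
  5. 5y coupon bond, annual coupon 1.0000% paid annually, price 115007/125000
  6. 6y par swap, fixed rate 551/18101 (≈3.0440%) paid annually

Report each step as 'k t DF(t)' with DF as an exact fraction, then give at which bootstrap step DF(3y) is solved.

step 1 [1y] swap r/1=227/9773: DF=(1 − 227/9773·(0))/(1+227/9773) = 9773/10000 ≈ 0.977300
step 2 [2y] swap r/1=41/1480: DF=(1 − 41/1480·(0.977300))/(1+41/1480) = 9467/10000 ≈ 0.946700
step 3 [3y] zero: DF = P = 4603/5000 ≈ 0.920600
step 4 [4y] bond c/1=1/50: DF=(95133/100000 − 1/50·(0.977300+0.946700+0.920600))/(1+1/50) = 8769/10000 ≈ 0.876900
step 5 [5y] bond c/1=1/100: DF=(115007/125000 − 1/100·(0.977300+0.946700+0.920600+0.876900))/(1+1/100) = 8741/10000 ≈ 0.874100
step 6 [6y] swap r/1=551/18101: DF=(1 − 551/18101·(0.977300+0.946700+0.920600+0.876900+0.874100))/(1+551/18101) = 8347/10000 ≈ 0.834700

1 1 9773/10000
2 2 9467/10000
3 3 4603/5000
4 4 8769/10000
5 5 8741/10000
6 6 8347/10000
DF(3y) is solved at step 3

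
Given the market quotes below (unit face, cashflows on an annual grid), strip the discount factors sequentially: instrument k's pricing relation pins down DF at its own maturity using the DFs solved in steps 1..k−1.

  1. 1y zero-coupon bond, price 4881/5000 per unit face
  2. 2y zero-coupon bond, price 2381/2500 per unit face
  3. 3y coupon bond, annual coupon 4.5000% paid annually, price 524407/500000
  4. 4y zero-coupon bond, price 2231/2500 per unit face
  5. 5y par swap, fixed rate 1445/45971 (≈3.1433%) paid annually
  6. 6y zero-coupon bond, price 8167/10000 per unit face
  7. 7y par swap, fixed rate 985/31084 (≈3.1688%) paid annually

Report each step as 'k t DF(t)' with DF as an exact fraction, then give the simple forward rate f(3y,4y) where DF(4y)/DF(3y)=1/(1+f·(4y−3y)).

step 1 [1y] zero: DF = P = 4881/5000 ≈ 0.976200
step 2 [2y] zero: DF = P = 2381/2500 ≈ 0.952400
step 3 [3y] bond c/1=9/200: DF=(524407/500000 − 9/200·(0.976200+0.952400))/(1+9/200) = 4603/5000 ≈ 0.920600
step 4 [4y] zero: DF = P = 2231/2500 ≈ 0.892400
step 5 [5y] swap r/1=1445/45971: DF=(1 − 1445/45971·(0.976200+0.952400+0.920600+0.892400))/(1+1445/45971) = 1711/2000 ≈ 0.855500
step 6 [6y] zero: DF = P = 8167/10000 ≈ 0.816700
step 7 [7y] swap r/1=985/31084: DF=(1 − 985/31084·(0.976200+0.952400+0.920600+0.892400+0.855500+0.816700))/(1+985/31084) = 803/1000 ≈ 0.803000

1 1 4881/5000
2 2 2381/2500
3 3 4603/5000
4 4 2231/2500
5 5 1711/2000
6 6 8167/10000
7 7 803/1000
f(3y,4y) = ((4603/5000)/(2231/2500) − 1)/(1) = 141/4462 ≈ 3.1600%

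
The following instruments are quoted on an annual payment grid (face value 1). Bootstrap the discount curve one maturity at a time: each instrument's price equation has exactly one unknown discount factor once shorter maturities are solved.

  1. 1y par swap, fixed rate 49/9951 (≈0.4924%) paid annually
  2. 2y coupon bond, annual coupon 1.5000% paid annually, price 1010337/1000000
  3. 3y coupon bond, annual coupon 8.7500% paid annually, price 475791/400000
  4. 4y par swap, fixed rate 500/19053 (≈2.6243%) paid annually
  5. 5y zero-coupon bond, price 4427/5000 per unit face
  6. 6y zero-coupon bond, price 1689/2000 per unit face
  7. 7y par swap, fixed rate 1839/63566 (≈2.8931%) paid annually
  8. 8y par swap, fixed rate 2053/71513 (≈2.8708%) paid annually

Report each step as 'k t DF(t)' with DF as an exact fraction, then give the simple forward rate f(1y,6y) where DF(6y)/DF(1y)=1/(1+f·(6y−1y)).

step 1 [1y] swap r/1=49/9951: DF=(1 − 49/9951·(0))/(1+49/9951) = 9951/10000 ≈ 0.995100
step 2 [2y] bond c/1=3/200: DF=(1010337/1000000 − 3/200·(0.995100))/(1+3/200) = 9807/10000 ≈ 0.980700
step 3 [3y] bond c/1=7/80: DF=(475791/400000 − 7/80·(0.995100+0.980700))/(1+7/80) = 2337/2500 ≈ 0.934800
step 4 [4y] swap r/1=500/19053: DF=(1 − 500/19053·(0.995100+0.980700+0.934800))/(1+500/19053) = 9/10 ≈ 0.900000
step 5 [5y] zero: DF = P = 4427/5000 ≈ 0.885400
step 6 [6y] zero: DF = P = 1689/2000 ≈ 0.844500
step 7 [7y] swap r/1=1839/63566: DF=(1 − 1839/63566·(0.995100+0.980700+0.934800+0.900000+0.885400+0.844500))/(1+1839/63566) = 8161/10000 ≈ 0.816100
step 8 [8y] swap r/1=2053/71513: DF=(1 − 2053/71513·(0.995100+0.980700+0.934800+0.900000+0.885400+0.844500+0.816100))/(1+2053/71513) = 7947/10000 ≈ 0.794700

1 1 9951/10000
2 2 9807/10000
3 3 2337/2500
4 4 9/10
5 5 4427/5000
6 6 1689/2000
7 7 8161/10000
8 8 7947/10000
f(1y,6y) = ((9951/10000)/(1689/2000) − 1)/(5) = 502/14075 ≈ 3.5666%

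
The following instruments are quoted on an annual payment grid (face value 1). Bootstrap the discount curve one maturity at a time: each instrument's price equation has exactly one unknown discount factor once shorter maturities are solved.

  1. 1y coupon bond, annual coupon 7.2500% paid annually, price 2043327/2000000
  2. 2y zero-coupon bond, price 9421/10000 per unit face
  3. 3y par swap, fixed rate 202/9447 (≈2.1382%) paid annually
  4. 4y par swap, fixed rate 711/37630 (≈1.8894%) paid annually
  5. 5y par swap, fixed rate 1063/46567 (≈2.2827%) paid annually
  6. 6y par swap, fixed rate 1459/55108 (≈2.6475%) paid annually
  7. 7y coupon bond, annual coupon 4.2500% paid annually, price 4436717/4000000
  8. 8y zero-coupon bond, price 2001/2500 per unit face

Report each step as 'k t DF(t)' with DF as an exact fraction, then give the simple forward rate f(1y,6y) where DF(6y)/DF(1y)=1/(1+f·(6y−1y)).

1 1 4763/5000
2 2 9421/10000
3 3 4697/5000
4 4 9289/10000
5 5 8937/10000
6 6 8541/10000
7 7 8393/10000
8 8 2001/2500
f(1y,6y) = ((4763/5000)/(8541/10000) − 1)/(5) = 197/8541 ≈ 2.3065%

step 1 [1y] bond c/1=29/400: DF=(2043327/2000000 − 29/400·(0))/(1+29/400) = 4763/5000 ≈ 0.952600
step 2 [2y] zero: DF = P = 9421/10000 ≈ 0.942100
step 3 [3y] swap r/1=202/9447: DF=(1 − 202/9447·(0.952600+0.942100))/(1+202/9447) = 4697/5000 ≈ 0.939400
step 4 [4y] swap r/1=711/37630: DF=(1 − 711/37630·(0.952600+0.942100+0.939400))/(1+711/37630) = 9289/10000 ≈ 0.928900
step 5 [5y] swap r/1=1063/46567: DF=(1 − 1063/46567·(0.952600+0.942100+0.939400+0.928900))/(1+1063/46567) = 8937/10000 ≈ 0.893700
step 6 [6y] swap r/1=1459/55108: DF=(1 − 1459/55108·(0.952600+0.942100+0.939400+0.928900+0.893700))/(1+1459/55108) = 8541/10000 ≈ 0.854100
step 7 [7y] bond c/1=17/400: DF=(4436717/4000000 − 17/400·(0.952600+0.942100+0.939400+0.928900+0.893700+0.854100))/(1+17/400) = 8393/10000 ≈ 0.839300
step 8 [8y] zero: DF = P = 2001/2500 ≈ 0.800400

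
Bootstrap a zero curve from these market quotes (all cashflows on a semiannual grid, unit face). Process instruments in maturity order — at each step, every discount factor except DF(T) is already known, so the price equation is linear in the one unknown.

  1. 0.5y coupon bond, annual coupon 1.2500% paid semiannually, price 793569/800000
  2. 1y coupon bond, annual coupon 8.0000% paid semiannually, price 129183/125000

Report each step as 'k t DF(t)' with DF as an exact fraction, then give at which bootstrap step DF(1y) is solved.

step 1 [0.5y] bond c/2=1/160: DF=(793569/800000 − 1/160·(0))/(1+1/160) = 4929/5000 ≈ 0.985800
step 2 [1y] bond c/2=1/25: DF=(129183/125000 − 1/25·(0.985800))/(1+1/25) = 4779/5000 ≈ 0.955800

1 1/2 4929/5000
2 1 4779/5000
DF(1y) is solved at step 2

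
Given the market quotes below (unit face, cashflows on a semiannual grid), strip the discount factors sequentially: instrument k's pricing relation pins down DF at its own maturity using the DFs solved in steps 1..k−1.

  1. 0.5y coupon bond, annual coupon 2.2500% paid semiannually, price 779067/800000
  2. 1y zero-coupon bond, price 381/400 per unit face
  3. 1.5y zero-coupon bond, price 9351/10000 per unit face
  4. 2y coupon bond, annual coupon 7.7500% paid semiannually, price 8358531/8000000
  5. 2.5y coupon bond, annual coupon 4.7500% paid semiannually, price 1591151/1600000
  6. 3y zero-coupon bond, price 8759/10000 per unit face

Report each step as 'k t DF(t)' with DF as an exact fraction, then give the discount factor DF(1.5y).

1 1/2 963/1000
2 1 381/400
3 3/2 9351/10000
4 2 1799/2000
5 5/2 2211/2500
6 3 8759/10000
DF(1.5y) = 9351/10000 ≈ 0.935100

step 1 [0.5y] bond c/2=9/800: DF=(779067/800000 − 9/800·(0))/(1+9/800) = 963/1000 ≈ 0.963000
step 2 [1y] zero: DF = P = 381/400 ≈ 0.952500
step 3 [1.5y] zero: DF = P = 9351/10000 ≈ 0.935100
step 4 [2y] bond c/2=31/800: DF=(8358531/8000000 − 31/800·(0.963000+0.952500+0.935100))/(1+31/800) = 1799/2000 ≈ 0.899500
step 5 [2.5y] bond c/2=19/800: DF=(1591151/1600000 − 19/800·(0.963000+0.952500+0.935100+0.899500))/(1+19/800) = 2211/2500 ≈ 0.884400
step 6 [3y] zero: DF = P = 8759/10000 ≈ 0.875900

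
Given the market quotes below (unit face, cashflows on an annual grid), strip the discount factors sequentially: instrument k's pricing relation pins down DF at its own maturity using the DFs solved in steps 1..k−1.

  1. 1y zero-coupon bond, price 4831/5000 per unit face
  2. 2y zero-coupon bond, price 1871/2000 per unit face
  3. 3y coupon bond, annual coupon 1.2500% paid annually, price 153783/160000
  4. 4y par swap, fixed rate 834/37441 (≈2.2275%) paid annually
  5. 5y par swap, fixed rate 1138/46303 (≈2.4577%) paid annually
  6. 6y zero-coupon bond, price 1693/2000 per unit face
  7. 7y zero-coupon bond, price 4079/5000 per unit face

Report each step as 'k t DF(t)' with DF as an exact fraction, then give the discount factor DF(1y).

1 1 4831/5000
2 2 1871/2000
3 3 4629/5000
4 4 4583/5000
5 5 4431/5000
6 6 1693/2000
7 7 4079/5000
DF(1y) = 4831/5000 ≈ 0.966200

step 1 [1y] zero: DF = P = 4831/5000 ≈ 0.966200
step 2 [2y] zero: DF = P = 1871/2000 ≈ 0.935500
step 3 [3y] bond c/1=1/80: DF=(153783/160000 − 1/80·(0.966200+0.935500))/(1+1/80) = 4629/5000 ≈ 0.925800
step 4 [4y] swap r/1=834/37441: DF=(1 − 834/37441·(0.966200+0.935500+0.925800))/(1+834/37441) = 4583/5000 ≈ 0.916600
step 5 [5y] swap r/1=1138/46303: DF=(1 − 1138/46303·(0.966200+0.935500+0.925800+0.916600))/(1+1138/46303) = 4431/5000 ≈ 0.886200
step 6 [6y] zero: DF = P = 1693/2000 ≈ 0.846500
step 7 [7y] zero: DF = P = 4079/5000 ≈ 0.815800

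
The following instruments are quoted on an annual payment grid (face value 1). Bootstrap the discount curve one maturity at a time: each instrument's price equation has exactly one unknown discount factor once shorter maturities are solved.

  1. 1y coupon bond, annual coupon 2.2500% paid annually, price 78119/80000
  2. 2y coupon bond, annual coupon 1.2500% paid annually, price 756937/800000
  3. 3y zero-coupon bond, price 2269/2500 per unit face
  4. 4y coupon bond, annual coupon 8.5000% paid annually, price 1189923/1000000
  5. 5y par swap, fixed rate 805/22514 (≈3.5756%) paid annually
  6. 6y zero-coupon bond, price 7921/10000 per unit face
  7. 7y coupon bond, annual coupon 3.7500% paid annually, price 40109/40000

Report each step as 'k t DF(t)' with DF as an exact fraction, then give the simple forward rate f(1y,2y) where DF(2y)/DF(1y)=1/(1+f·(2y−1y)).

1 1 191/200
2 2 9227/10000
3 3 2269/2500
4 4 1757/2000
5 5 839/1000
6 6 7921/10000
7 7 7751/10000
f(1y,2y) = ((191/200)/(9227/10000) − 1)/(1) = 323/9227 ≈ 3.5006%

step 1 [1y] bond c/1=9/400: DF=(78119/80000 − 9/400·(0))/(1+9/400) = 191/200 ≈ 0.955000
step 2 [2y] bond c/1=1/80: DF=(756937/800000 − 1/80·(0.955000))/(1+1/80) = 9227/10000 ≈ 0.922700
step 3 [3y] zero: DF = P = 2269/2500 ≈ 0.907600
step 4 [4y] bond c/1=17/200: DF=(1189923/1000000 − 17/200·(0.955000+0.922700+0.907600))/(1+17/200) = 1757/2000 ≈ 0.878500
step 5 [5y] swap r/1=805/22514: DF=(1 − 805/22514·(0.955000+0.922700+0.907600+0.878500))/(1+805/22514) = 839/1000 ≈ 0.839000
step 6 [6y] zero: DF = P = 7921/10000 ≈ 0.792100
step 7 [7y] bond c/1=3/80: DF=(40109/40000 − 3/80·(0.955000+0.922700+0.907600+0.878500+0.839000+0.792100))/(1+3/80) = 7751/10000 ≈ 0.775100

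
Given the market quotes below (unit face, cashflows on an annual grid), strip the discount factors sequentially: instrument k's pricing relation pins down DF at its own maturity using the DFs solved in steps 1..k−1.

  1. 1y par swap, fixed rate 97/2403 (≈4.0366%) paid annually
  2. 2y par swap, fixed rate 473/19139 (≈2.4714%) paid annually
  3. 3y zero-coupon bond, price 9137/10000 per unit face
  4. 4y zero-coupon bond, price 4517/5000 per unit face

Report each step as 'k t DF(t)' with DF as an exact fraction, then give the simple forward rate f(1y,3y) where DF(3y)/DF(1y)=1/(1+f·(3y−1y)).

step 1 [1y] swap r/1=97/2403: DF=(1 − 97/2403·(0))/(1+97/2403) = 2403/2500 ≈ 0.961200
step 2 [2y] swap r/1=473/19139: DF=(1 − 473/19139·(0.961200))/(1+473/19139) = 9527/10000 ≈ 0.952700
step 3 [3y] zero: DF = P = 9137/10000 ≈ 0.913700
step 4 [4y] zero: DF = P = 4517/5000 ≈ 0.903400

1 1 2403/2500
2 2 9527/10000
3 3 9137/10000
4 4 4517/5000
f(1y,3y) = ((2403/2500)/(9137/10000) − 1)/(2) = 475/18274 ≈ 2.5993%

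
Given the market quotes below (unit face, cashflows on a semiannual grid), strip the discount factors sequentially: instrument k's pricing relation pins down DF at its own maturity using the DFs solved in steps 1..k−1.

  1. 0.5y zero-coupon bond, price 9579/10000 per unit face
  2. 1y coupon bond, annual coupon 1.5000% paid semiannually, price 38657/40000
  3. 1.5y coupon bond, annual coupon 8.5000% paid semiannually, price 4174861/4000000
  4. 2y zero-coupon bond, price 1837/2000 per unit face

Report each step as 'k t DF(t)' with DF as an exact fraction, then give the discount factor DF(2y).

1 1/2 9579/10000
2 1 9521/10000
3 3/2 9233/10000
4 2 1837/2000
DF(2y) = 1837/2000 ≈ 0.918500

step 1 [0.5y] zero: DF = P = 9579/10000 ≈ 0.957900
step 2 [1y] bond c/2=3/400: DF=(38657/40000 − 3/400·(0.957900))/(1+3/400) = 9521/10000 ≈ 0.952100
step 3 [1.5y] bond c/2=17/400: DF=(4174861/4000000 − 17/400·(0.957900+0.952100))/(1+17/400) = 9233/10000 ≈ 0.923300
step 4 [2y] zero: DF = P = 1837/2000 ≈ 0.918500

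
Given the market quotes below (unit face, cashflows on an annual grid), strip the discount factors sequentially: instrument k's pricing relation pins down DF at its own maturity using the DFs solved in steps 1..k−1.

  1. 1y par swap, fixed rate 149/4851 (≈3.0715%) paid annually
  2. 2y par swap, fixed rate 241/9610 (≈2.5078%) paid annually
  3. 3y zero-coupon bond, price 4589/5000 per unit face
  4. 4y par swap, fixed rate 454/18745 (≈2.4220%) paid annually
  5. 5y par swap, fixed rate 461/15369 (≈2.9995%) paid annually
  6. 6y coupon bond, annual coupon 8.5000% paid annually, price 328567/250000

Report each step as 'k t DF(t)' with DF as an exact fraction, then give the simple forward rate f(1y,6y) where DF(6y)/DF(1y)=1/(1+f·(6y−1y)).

1 1 4851/5000
2 2 4759/5000
3 3 4589/5000
4 4 2273/2500
5 5 8617/10000
6 6 8501/10000
f(1y,6y) = ((4851/5000)/(8501/10000) − 1)/(5) = 1201/42505 ≈ 2.8255%

step 1 [1y] swap r/1=149/4851: DF=(1 − 149/4851·(0))/(1+149/4851) = 4851/5000 ≈ 0.970200
step 2 [2y] swap r/1=241/9610: DF=(1 − 241/9610·(0.970200))/(1+241/9610) = 4759/5000 ≈ 0.951800
step 3 [3y] zero: DF = P = 4589/5000 ≈ 0.917800
step 4 [4y] swap r/1=454/18745: DF=(1 − 454/18745·(0.970200+0.951800+0.917800))/(1+454/18745) = 2273/2500 ≈ 0.909200
step 5 [5y] swap r/1=461/15369: DF=(1 − 461/15369·(0.970200+0.951800+0.917800+0.909200))/(1+461/15369) = 8617/10000 ≈ 0.861700
step 6 [6y] bond c/1=17/200: DF=(328567/250000 − 17/200·(0.970200+0.951800+0.917800+0.909200+0.861700))/(1+17/200) = 8501/10000 ≈ 0.850100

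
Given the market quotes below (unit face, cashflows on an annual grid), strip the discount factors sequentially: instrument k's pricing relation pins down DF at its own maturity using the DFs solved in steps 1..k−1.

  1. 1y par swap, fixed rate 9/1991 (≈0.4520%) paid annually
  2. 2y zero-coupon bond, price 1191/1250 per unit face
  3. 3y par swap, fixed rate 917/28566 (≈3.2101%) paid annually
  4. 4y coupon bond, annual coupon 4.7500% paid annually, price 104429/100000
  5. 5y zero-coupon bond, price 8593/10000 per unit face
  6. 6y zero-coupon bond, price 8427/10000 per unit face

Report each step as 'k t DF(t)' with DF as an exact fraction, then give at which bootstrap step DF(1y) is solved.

step 1 [1y] swap r/1=9/1991: DF=(1 − 9/1991·(0))/(1+9/1991) = 1991/2000 ≈ 0.995500
step 2 [2y] zero: DF = P = 1191/1250 ≈ 0.952800
step 3 [3y] swap r/1=917/28566: DF=(1 − 917/28566·(0.995500+0.952800))/(1+917/28566) = 9083/10000 ≈ 0.908300
step 4 [4y] bond c/1=19/400: DF=(104429/100000 − 19/400·(0.995500+0.952800+0.908300))/(1+19/400) = 4337/5000 ≈ 0.867400
step 5 [5y] zero: DF = P = 8593/10000 ≈ 0.859300
step 6 [6y] zero: DF = P = 8427/10000 ≈ 0.842700

1 1 1991/2000
2 2 1191/1250
3 3 9083/10000
4 4 4337/5000
5 5 8593/10000
6 6 8427/10000
DF(1y) is solved at step 1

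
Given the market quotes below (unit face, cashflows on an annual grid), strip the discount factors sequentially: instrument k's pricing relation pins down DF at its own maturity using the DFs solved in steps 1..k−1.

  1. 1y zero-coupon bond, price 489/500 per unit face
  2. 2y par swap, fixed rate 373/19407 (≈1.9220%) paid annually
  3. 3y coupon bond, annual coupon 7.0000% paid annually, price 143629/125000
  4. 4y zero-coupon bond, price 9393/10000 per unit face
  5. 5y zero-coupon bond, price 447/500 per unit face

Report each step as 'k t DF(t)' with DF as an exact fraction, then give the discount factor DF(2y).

1 1 489/500
2 2 9627/10000
3 3 9469/10000
4 4 9393/10000
5 5 447/500
DF(2y) = 9627/10000 ≈ 0.962700

step 1 [1y] zero: DF = P = 489/500 ≈ 0.978000
step 2 [2y] swap r/1=373/19407: DF=(1 − 373/19407·(0.978000))/(1+373/19407) = 9627/10000 ≈ 0.962700
step 3 [3y] bond c/1=7/100: DF=(143629/125000 − 7/100·(0.978000+0.962700))/(1+7/100) = 9469/10000 ≈ 0.946900
step 4 [4y] zero: DF = P = 9393/10000 ≈ 0.939300
step 5 [5y] zero: DF = P = 447/500 ≈ 0.894000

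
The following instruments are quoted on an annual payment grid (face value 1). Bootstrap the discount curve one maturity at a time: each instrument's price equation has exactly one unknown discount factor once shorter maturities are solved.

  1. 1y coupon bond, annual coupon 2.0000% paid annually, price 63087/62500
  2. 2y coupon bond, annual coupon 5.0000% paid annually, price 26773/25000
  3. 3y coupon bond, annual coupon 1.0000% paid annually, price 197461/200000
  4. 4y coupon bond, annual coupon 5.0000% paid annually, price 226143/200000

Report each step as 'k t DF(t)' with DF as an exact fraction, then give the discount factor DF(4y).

step 1 [1y] bond c/1=1/50: DF=(63087/62500 − 1/50·(0))/(1+1/50) = 1237/1250 ≈ 0.989600
step 2 [2y] bond c/1=1/20: DF=(26773/25000 − 1/20·(0.989600))/(1+1/20) = 608/625 ≈ 0.972800
step 3 [3y] bond c/1=1/100: DF=(197461/200000 − 1/100·(0.989600+0.972800))/(1+1/100) = 9581/10000 ≈ 0.958100
step 4 [4y] bond c/1=1/20: DF=(226143/200000 − 1/20·(0.989600+0.972800+0.958100))/(1+1/20) = 4689/5000 ≈ 0.937800

1 1 1237/1250
2 2 608/625
3 3 9581/10000
4 4 4689/5000
DF(4y) = 4689/5000 ≈ 0.937800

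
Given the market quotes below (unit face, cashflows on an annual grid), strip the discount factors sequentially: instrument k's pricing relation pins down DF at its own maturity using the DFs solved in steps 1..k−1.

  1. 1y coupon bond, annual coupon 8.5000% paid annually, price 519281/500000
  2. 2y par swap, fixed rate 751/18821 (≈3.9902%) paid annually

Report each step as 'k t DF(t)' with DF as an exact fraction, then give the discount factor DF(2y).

step 1 [1y] bond c/1=17/200: DF=(519281/500000 − 17/200·(0))/(1+17/200) = 2393/2500 ≈ 0.957200
step 2 [2y] swap r/1=751/18821: DF=(1 − 751/18821·(0.957200))/(1+751/18821) = 9249/10000 ≈ 0.924900

1 1 2393/2500
2 2 9249/10000
DF(2y) = 9249/10000 ≈ 0.924900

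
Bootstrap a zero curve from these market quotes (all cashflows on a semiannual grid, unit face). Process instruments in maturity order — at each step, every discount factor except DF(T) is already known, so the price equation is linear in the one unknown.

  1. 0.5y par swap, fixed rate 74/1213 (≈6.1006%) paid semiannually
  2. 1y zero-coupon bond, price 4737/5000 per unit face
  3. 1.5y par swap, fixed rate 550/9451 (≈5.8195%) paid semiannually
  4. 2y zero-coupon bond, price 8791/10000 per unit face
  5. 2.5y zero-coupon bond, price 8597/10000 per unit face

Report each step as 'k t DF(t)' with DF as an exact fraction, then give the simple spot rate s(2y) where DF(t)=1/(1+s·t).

1 1/2 1213/1250
2 1 4737/5000
3 3/2 367/400
4 2 8791/10000
5 5/2 8597/10000
s(2y) = (1/(8791/10000) − 1)/(2) = 1209/17582 ≈ 6.8764%

step 1 [0.5y] swap r/2=37/1213: DF=(1 − 37/1213·(0))/(1+37/1213) = 1213/1250 ≈ 0.970400
step 2 [1y] zero: DF = P = 4737/5000 ≈ 0.947400
step 3 [1.5y] swap r/2=275/9451: DF=(1 − 275/9451·(0.970400+0.947400))/(1+275/9451) = 367/400 ≈ 0.917500
step 4 [2y] zero: DF = P = 8791/10000 ≈ 0.879100
step 5 [2.5y] zero: DF = P = 8597/10000 ≈ 0.859700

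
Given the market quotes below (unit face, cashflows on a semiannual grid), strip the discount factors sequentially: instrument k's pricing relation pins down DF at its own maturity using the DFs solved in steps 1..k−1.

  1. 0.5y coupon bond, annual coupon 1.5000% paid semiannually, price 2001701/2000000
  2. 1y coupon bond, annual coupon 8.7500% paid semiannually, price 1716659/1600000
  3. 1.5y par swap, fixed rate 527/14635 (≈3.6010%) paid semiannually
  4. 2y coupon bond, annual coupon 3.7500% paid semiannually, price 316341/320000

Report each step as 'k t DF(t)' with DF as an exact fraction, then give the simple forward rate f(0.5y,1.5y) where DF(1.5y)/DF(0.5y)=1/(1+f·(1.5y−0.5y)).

1 1/2 4967/5000
2 1 9863/10000
3 3/2 9473/10000
4 2 1833/2000
f(0.5y,1.5y) = ((4967/5000)/(9473/10000) − 1)/(1) = 461/9473 ≈ 4.8665%

step 1 [0.5y] bond c/2=3/400: DF=(2001701/2000000 − 3/400·(0))/(1+3/400) = 4967/5000 ≈ 0.993400
step 2 [1y] bond c/2=7/160: DF=(1716659/1600000 − 7/160·(0.993400))/(1+7/160) = 9863/10000 ≈ 0.986300
step 3 [1.5y] swap r/2=527/29270: DF=(1 − 527/29270·(0.993400+0.986300))/(1+527/29270) = 9473/10000 ≈ 0.947300
step 4 [2y] bond c/2=3/160: DF=(316341/320000 − 3/160·(0.993400+0.986300+0.947300))/(1+3/160) = 1833/2000 ≈ 0.916500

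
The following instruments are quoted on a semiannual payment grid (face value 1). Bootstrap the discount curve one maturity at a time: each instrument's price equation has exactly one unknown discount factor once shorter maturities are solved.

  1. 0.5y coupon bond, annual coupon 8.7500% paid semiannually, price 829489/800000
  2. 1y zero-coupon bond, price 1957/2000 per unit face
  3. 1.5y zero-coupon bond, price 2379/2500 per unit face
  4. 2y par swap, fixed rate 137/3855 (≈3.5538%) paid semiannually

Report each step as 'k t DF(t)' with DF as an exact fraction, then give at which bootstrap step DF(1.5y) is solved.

step 1 [0.5y] bond c/2=7/160: DF=(829489/800000 − 7/160·(0))/(1+7/160) = 4967/5000 ≈ 0.993400
step 2 [1y] zero: DF = P = 1957/2000 ≈ 0.978500
step 3 [1.5y] zero: DF = P = 2379/2500 ≈ 0.951600
step 4 [2y] swap r/2=137/7710: DF=(1 − 137/7710·(0.993400+0.978500+0.951600))/(1+137/7710) = 1863/2000 ≈ 0.931500

1 1/2 4967/5000
2 1 1957/2000
3 3/2 2379/2500
4 2 1863/2000
DF(1.5y) is solved at step 3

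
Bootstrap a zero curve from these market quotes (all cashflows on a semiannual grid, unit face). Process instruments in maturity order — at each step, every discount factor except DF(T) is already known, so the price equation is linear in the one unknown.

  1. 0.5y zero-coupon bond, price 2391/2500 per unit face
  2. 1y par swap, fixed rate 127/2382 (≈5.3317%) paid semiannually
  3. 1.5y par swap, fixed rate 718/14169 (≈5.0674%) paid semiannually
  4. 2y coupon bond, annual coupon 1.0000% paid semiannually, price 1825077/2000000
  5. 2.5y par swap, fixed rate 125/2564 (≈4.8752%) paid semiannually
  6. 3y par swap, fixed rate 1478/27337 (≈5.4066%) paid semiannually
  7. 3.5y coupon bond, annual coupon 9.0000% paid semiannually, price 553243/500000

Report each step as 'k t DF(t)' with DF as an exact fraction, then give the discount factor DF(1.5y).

1 1/2 2391/2500
2 1 2373/2500
3 3/2 4641/5000
4 2 8939/10000
5 5/2 71/80
6 3 4261/5000
7 7/2 4117/5000
DF(1.5y) = 4641/5000 ≈ 0.928200

step 1 [0.5y] zero: DF = P = 2391/2500 ≈ 0.956400
step 2 [1y] swap r/2=127/4764: DF=(1 − 127/4764·(0.956400))/(1+127/4764) = 2373/2500 ≈ 0.949200
step 3 [1.5y] swap r/2=359/14169: DF=(1 − 359/14169·(0.956400+0.949200))/(1+359/14169) = 4641/5000 ≈ 0.928200
step 4 [2y] bond c/2=1/200: DF=(1825077/2000000 − 1/200·(0.956400+0.949200+0.928200))/(1+1/200) = 8939/10000 ≈ 0.893900
step 5 [2.5y] swap r/2=125/5128: DF=(1 − 125/5128·(0.956400+0.949200+0.928200+0.893900))/(1+125/5128) = 71/80 ≈ 0.887500
step 6 [3y] swap r/2=739/27337: DF=(1 − 739/27337·(0.956400+0.949200+0.928200+0.893900+0.887500))/(1+739/27337) = 4261/5000 ≈ 0.852200
step 7 [3.5y] bond c/2=9/200: DF=(553243/500000 − 9/200·(0.956400+0.949200+0.928200+0.893900+0.887500+0.852200))/(1+9/200) = 4117/5000 ≈ 0.823400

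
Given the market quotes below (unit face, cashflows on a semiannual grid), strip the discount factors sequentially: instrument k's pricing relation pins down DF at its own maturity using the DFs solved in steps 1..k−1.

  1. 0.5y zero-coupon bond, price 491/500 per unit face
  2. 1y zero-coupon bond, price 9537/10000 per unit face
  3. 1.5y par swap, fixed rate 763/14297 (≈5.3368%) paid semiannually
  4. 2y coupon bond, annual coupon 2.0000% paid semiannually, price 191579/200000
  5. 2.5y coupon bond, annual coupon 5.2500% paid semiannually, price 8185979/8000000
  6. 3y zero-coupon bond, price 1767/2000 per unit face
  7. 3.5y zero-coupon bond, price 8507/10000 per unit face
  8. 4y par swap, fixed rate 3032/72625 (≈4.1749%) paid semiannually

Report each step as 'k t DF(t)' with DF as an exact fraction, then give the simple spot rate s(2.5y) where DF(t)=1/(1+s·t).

step 1 [0.5y] zero: DF = P = 491/500 ≈ 0.982000
step 2 [1y] zero: DF = P = 9537/10000 ≈ 0.953700
step 3 [1.5y] swap r/2=763/28594: DF=(1 − 763/28594·(0.982000+0.953700))/(1+763/28594) = 9237/10000 ≈ 0.923700
step 4 [2y] bond c/2=1/100: DF=(191579/200000 − 1/100·(0.982000+0.953700+0.923700))/(1+1/100) = 9201/10000 ≈ 0.920100
step 5 [2.5y] bond c/2=21/800: DF=(8185979/8000000 − 21/800·(0.982000+0.953700+0.923700+0.920100))/(1+21/800) = 2251/2500 ≈ 0.900400
step 6 [3y] zero: DF = P = 1767/2000 ≈ 0.883500
step 7 [3.5y] zero: DF = P = 8507/10000 ≈ 0.850700
step 8 [4y] swap r/2=1516/72625: DF=(1 − 1516/72625·(0.982000+0.953700+0.923700+0.920100+0.900400+0.883500+0.850700))/(1+1516/72625) = 2121/2500 ≈ 0.848400

1 1/2 491/500
2 1 9537/10000
3 3/2 9237/10000
4 2 9201/10000
5 5/2 2251/2500
6 3 1767/2000
7 7/2 8507/10000
8 4 2121/2500
s(2.5y) = (1/(2251/2500) − 1)/(5/2) = 498/11255 ≈ 4.4247%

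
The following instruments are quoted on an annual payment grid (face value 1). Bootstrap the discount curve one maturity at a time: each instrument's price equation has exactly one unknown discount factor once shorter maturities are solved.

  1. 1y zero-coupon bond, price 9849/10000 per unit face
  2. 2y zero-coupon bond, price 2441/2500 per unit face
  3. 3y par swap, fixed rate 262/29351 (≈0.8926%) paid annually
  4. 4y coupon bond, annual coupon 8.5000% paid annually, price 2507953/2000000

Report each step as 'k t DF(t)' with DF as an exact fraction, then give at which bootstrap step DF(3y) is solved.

1 1 9849/10000
2 2 2441/2500
3 3 4869/5000
4 4 4629/5000
DF(3y) is solved at step 3

step 1 [1y] zero: DF = P = 9849/10000 ≈ 0.984900
step 2 [2y] zero: DF = P = 2441/2500 ≈ 0.976400
step 3 [3y] swap r/1=262/29351: DF=(1 − 262/29351·(0.984900+0.976400))/(1+262/29351) = 4869/5000 ≈ 0.973800
step 4 [4y] bond c/1=17/200: DF=(2507953/2000000 − 17/200·(0.984900+0.976400+0.973800))/(1+17/200) = 4629/5000 ≈ 0.925800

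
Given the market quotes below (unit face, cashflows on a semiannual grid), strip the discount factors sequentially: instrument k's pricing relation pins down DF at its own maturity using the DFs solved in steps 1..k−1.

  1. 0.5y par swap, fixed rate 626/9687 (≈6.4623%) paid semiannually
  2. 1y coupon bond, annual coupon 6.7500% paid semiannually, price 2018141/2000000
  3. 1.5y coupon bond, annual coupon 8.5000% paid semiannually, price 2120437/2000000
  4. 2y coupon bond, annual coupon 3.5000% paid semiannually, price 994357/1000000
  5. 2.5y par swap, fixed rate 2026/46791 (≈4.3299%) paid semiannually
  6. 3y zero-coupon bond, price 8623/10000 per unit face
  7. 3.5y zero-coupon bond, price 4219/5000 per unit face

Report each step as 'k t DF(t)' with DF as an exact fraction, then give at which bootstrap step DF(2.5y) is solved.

step 1 [0.5y] swap r/2=313/9687: DF=(1 − 313/9687·(0))/(1+313/9687) = 9687/10000 ≈ 0.968700
step 2 [1y] bond c/2=27/800: DF=(2018141/2000000 − 27/800·(0.968700))/(1+27/800) = 1889/2000 ≈ 0.944500
step 3 [1.5y] bond c/2=17/400: DF=(2120437/2000000 − 17/400·(0.968700+0.944500))/(1+17/400) = 939/1000 ≈ 0.939000
step 4 [2y] bond c/2=7/400: DF=(994357/1000000 − 7/400·(0.968700+0.944500+0.939000))/(1+7/400) = 4641/5000 ≈ 0.928200
step 5 [2.5y] swap r/2=1013/46791: DF=(1 − 1013/46791·(0.968700+0.944500+0.939000+0.928200))/(1+1013/46791) = 8987/10000 ≈ 0.898700
step 6 [3y] zero: DF = P = 8623/10000 ≈ 0.862300
step 7 [3.5y] zero: DF = P = 4219/5000 ≈ 0.843800

1 1/2 9687/10000
2 1 1889/2000
3 3/2 939/1000
4 2 4641/5000
5 5/2 8987/10000
6 3 8623/10000
7 7/2 4219/5000
DF(2.5y) is solved at step 5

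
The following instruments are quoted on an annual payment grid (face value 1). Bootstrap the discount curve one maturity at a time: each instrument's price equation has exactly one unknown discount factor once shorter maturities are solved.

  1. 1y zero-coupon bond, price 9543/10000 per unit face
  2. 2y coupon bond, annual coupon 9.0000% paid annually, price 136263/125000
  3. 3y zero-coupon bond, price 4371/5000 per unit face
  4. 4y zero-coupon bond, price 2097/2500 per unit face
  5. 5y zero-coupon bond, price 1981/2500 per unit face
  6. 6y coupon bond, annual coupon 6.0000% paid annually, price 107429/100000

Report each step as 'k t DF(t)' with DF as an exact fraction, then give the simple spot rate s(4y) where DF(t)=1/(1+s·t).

step 1 [1y] zero: DF = P = 9543/10000 ≈ 0.954300
step 2 [2y] bond c/1=9/100: DF=(136263/125000 − 9/100·(0.954300))/(1+9/100) = 9213/10000 ≈ 0.921300
step 3 [3y] zero: DF = P = 4371/5000 ≈ 0.874200
step 4 [4y] zero: DF = P = 2097/2500 ≈ 0.838800
step 5 [5y] zero: DF = P = 1981/2500 ≈ 0.792400
step 6 [6y] bond c/1=3/50: DF=(107429/100000 − 3/50·(0.954300+0.921300+0.874200+0.838800+0.792400))/(1+3/50) = 1531/2000 ≈ 0.765500

1 1 9543/10000
2 2 9213/10000
3 3 4371/5000
4 4 2097/2500
5 5 1981/2500
6 6 1531/2000
s(4y) = (1/(2097/2500) − 1)/(4) = 403/8388 ≈ 4.8045%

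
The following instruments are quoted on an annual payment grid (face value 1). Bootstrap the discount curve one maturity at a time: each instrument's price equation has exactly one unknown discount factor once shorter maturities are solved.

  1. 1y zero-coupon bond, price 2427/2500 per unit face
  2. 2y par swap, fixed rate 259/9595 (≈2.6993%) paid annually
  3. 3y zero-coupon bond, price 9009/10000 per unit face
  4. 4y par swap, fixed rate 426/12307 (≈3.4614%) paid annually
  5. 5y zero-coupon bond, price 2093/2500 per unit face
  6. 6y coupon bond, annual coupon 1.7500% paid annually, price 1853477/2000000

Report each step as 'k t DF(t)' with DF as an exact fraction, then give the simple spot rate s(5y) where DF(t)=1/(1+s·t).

step 1 [1y] zero: DF = P = 2427/2500 ≈ 0.970800
step 2 [2y] swap r/1=259/9595: DF=(1 − 259/9595·(0.970800))/(1+259/9595) = 4741/5000 ≈ 0.948200
step 3 [3y] zero: DF = P = 9009/10000 ≈ 0.900900
step 4 [4y] swap r/1=426/12307: DF=(1 − 426/12307·(0.970800+0.948200+0.900900))/(1+426/12307) = 4361/5000 ≈ 0.872200
step 5 [5y] zero: DF = P = 2093/2500 ≈ 0.837200
step 6 [6y] bond c/1=7/400: DF=(1853477/2000000 − 7/400·(0.970800+0.948200+0.900900+0.872200+0.837200))/(1+7/400) = 8329/10000 ≈ 0.832900

1 1 2427/2500
2 2 4741/5000
3 3 9009/10000
4 4 4361/5000
5 5 2093/2500
6 6 8329/10000
s(5y) = (1/(2093/2500) − 1)/(5) = 407/10465 ≈ 3.8892%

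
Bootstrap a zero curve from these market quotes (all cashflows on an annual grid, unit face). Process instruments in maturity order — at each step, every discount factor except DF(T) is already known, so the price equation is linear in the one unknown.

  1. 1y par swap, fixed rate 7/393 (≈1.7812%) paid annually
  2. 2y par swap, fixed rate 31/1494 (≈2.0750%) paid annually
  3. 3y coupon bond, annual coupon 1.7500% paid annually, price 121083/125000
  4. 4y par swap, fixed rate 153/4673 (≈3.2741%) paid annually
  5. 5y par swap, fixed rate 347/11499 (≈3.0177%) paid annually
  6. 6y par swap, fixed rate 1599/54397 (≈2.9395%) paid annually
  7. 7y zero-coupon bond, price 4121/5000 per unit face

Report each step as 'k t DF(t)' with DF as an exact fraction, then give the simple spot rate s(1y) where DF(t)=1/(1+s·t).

step 1 [1y] swap r/1=7/393: DF=(1 − 7/393·(0))/(1+7/393) = 393/400 ≈ 0.982500
step 2 [2y] swap r/1=31/1494: DF=(1 − 31/1494·(0.982500))/(1+31/1494) = 9597/10000 ≈ 0.959700
step 3 [3y] bond c/1=7/400: DF=(121083/125000 − 7/400·(0.982500+0.959700))/(1+7/400) = 4593/5000 ≈ 0.918600
step 4 [4y] swap r/1=153/4673: DF=(1 − 153/4673·(0.982500+0.959700+0.918600))/(1+153/4673) = 1097/1250 ≈ 0.877600
step 5 [5y] swap r/1=347/11499: DF=(1 − 347/11499·(0.982500+0.959700+0.918600+0.877600))/(1+347/11499) = 2153/2500 ≈ 0.861200
step 6 [6y] swap r/1=1599/54397: DF=(1 − 1599/54397·(0.982500+0.959700+0.918600+0.877600+0.861200))/(1+1599/54397) = 8401/10000 ≈ 0.840100
step 7 [7y] zero: DF = P = 4121/5000 ≈ 0.824200

1 1 393/400
2 2 9597/10000
3 3 4593/5000
4 4 1097/1250
5 5 2153/2500
6 6 8401/10000
7 7 4121/5000
s(1y) = (1/(393/400) − 1)/(1) = 7/393 ≈ 1.7812%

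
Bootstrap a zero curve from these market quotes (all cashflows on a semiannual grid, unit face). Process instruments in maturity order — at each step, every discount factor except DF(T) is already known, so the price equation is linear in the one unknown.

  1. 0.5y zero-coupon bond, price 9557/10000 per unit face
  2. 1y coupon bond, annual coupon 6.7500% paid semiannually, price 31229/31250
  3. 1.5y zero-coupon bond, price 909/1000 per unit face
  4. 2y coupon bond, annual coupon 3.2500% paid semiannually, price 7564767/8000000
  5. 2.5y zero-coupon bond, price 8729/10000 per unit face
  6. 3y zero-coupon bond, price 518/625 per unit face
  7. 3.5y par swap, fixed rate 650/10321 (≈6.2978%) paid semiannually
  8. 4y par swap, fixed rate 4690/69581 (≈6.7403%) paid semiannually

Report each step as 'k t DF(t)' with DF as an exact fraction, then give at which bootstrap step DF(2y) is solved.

step 1 [0.5y] zero: DF = P = 9557/10000 ≈ 0.955700
step 2 [1y] bond c/2=27/800: DF=(31229/31250 − 27/800·(0.955700))/(1+27/800) = 1871/2000 ≈ 0.935500
step 3 [1.5y] zero: DF = P = 909/1000 ≈ 0.909000
step 4 [2y] bond c/2=13/800: DF=(7564767/8000000 − 13/800·(0.955700+0.935500+0.909000))/(1+13/800) = 8857/10000 ≈ 0.885700
step 5 [2.5y] zero: DF = P = 8729/10000 ≈ 0.872900
step 6 [3y] zero: DF = P = 518/625 ≈ 0.828800
step 7 [3.5y] swap r/2=325/10321: DF=(1 − 325/10321·(0.955700+0.935500+0.909000+0.885700+0.872900+0.828800))/(1+325/10321) = 161/200 ≈ 0.805000
step 8 [4y] swap r/2=2345/69581: DF=(1 − 2345/69581·(0.955700+0.935500+0.909000+0.885700+0.872900+0.828800+0.805000))/(1+2345/69581) = 1531/2000 ≈ 0.765500

1 1/2 9557/10000
2 1 1871/2000
3 3/2 909/1000
4 2 8857/10000
5 5/2 8729/10000
6 3 518/625
7 7/2 161/200
8 4 1531/2000
DF(2y) is solved at step 4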